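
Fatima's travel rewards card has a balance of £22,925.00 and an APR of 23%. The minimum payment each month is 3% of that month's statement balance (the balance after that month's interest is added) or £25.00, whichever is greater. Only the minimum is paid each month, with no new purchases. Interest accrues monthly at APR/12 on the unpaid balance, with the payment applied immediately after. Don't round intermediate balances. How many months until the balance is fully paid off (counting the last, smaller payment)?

343 months

Monthly rate r = 23%/12 = 1.91667% = 0.0191667.
While 3% of the post-interest balance exceeds £25.00, each month B ← (B·(1+r))·(1 − 0.03), i.e. B shrinks by the factor (1+r)·0.97 = 0.98859.
This holds for months 1–291. Entering month 292 the balance is £813.28; 3% of the post-interest balance is now below £25.00, so the flat £25.00 minimum applies from here.
From month 292 a fixed £25.00 at rate r clears £813.28 in 52 more payments. Total: 291 + 52 = 343 months.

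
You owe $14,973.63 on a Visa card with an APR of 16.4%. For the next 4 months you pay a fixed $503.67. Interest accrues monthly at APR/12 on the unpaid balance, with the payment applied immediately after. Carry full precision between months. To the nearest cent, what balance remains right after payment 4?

$13,752.76

Monthly rate r = 16.4%/12 = 1.36667% = 0.0136667.
Each month: B ← B·(1+r) − $503.67.
Month 1: interest $204.64; balance after payment $14,674.60.
Month 2: interest $200.55; balance after payment $14,371.48.
Month 3: interest $196.41; balance after payment $14,064.22.
Month 4: interest $192.21; balance after payment $13,752.76.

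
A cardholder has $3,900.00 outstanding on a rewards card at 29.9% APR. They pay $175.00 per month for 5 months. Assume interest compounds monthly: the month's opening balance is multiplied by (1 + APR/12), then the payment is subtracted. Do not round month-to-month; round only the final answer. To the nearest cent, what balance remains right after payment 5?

Monthly rate r = 29.9%/12 = 2.49167% = 0.0249167.
Each month: B ← B·(1+r) − $175.00.
Month 1: interest $97.17; balance after payment $3,822.18.
Month 2: interest $95.24; balance after payment $3,742.41.
Month 3: interest $93.25; balance after payment $3,660.66.
Month 4: interest $91.21; balance after payment $3,576.87.
Month 5: interest $89.12; balance after payment $3,490.99.

$3,490.99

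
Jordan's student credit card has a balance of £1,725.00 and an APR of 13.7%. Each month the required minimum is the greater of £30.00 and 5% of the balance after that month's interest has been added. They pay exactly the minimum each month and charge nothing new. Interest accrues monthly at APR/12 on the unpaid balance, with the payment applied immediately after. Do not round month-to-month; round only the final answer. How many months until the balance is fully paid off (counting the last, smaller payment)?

50 months

Monthly rate r = 13.7%/12 = 1.14167% = 0.0114167.
While 5% of the post-interest balance exceeds £30.00, each month B ← (B·(1+r))·(1 − 0.05), i.e. B shrinks by the factor (1+r)·0.95 = 0.96085.
This holds for months 1–27. Entering month 28 the balance is £586.73; 5% of the post-interest balance is now below £30.00, so the flat £30.00 minimum applies from here.
From month 28 a fixed £30.00 at rate r clears £586.73 in 23 more payments. Total: 27 + 23 = 50 months.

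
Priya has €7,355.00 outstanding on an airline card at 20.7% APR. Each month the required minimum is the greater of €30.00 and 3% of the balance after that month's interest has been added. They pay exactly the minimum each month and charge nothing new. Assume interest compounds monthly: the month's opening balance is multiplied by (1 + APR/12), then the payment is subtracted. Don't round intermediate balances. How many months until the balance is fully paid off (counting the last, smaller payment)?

Monthly rate r = 20.7%/12 = 1.725% = 0.01725.
While 3% of the post-interest balance exceeds €30.00, each month B ← (B·(1+r))·(1 − 0.03), i.e. B shrinks by the factor (1+r)·0.97 = 0.98673.
This holds for months 1–151. Entering month 152 the balance is €978.81; 3% of the post-interest balance is now below €30.00, so the flat €30.00 minimum applies from here.
From month 152 a fixed €30.00 at rate r clears €978.81 in 49 more payments. Total: 151 + 49 = 200 months.

200 months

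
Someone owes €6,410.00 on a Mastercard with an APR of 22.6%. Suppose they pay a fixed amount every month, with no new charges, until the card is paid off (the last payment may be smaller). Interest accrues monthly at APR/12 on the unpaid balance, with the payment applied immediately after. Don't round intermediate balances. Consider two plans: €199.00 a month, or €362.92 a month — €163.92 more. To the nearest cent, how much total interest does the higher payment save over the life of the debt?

Monthly rate r = 22.6%/12 = 1.88333% = 0.0188333.
At €199.00/mo: n = ⌈−ln(1 − rB₀/P)/ln(1+r)⌉ = 51 payments (last €1.34); total interest = total paid − €6,410.00 = €3,541.34.
At €362.92/mo: 22 payments (last €245.89); total interest €1,457.21.
Interest saved = €3,541.34 − €1,457.21 = €2,084.13.

€2,084.13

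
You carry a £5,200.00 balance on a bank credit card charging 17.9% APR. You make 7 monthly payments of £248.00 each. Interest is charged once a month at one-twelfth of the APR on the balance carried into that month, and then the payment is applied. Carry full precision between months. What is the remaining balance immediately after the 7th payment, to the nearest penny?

£3,952.23

Monthly rate r = 17.9%/12 = 1.49167% = 0.0149167.
Each month: B ← B·(1+r) − £248.00.
Month 1: interest £77.57; balance after payment £5,029.57.
Month 2: interest £75.02; balance after payment £4,856.59.
Month 3: interest £72.44; balance after payment £4,681.04.
Month 4: interest £69.83; balance after payment £4,502.86.
Month 5: interest £67.17; balance after payment £4,322.03.
Month 6: interest £64.47; balance after payment £4,138.50.
Month 7: interest £61.73; balance after payment £3,952.23.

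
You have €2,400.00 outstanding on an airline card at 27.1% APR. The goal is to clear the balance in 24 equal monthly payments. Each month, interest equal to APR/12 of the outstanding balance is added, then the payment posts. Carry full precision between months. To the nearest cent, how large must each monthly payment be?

€130.63

Monthly rate r = 27.1%/12 = 2.25833% = 0.0225833.
Level-payment amortization: P = B₀·r / (1 − (1+r)^(−n)) = 2400.00·0.0225833 / (1 − 1.02258^(−24)).
Denominator 1 − (1+r)^(−24) = 0.414898841.
P = 54.2 / 0.414898841 ≈ 130.63.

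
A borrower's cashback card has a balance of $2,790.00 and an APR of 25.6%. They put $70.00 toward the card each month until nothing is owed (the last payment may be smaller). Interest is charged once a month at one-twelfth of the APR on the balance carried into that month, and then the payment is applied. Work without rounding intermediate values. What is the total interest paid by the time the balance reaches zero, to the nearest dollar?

$3,507

Monthly rate r = 25.6%/12 = 2.13333% = 0.0213333.
Payoff takes n = ⌈−ln(1 − rB₀/P)/ln(1+r)⌉ = ⌈89.963⌉ = 90 payments; the last is $67.44.
Total paid = 89·$70.00 + $67.44 = $6,297.44.
Total interest = total paid − principal = $6,297.44 − $2,790.00 = $3,507.44.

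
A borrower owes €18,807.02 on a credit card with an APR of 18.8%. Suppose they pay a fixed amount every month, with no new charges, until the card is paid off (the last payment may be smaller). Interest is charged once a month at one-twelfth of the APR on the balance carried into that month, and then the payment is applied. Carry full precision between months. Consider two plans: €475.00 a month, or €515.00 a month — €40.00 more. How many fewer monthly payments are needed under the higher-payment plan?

Monthly rate r = 18.8%/12 = 1.56667% = 0.0156667.
At €475.00/mo: n = ⌈−ln(1 − rB₀/P)/ln(1+r)⌉ = 63 payments (last €140.57); total interest = total paid − €18,807.02 = €10,783.55.
At €515.00/mo: 55 payments (last €314.95); total interest €9,317.93.
Payments saved = 63 − 55 = 8.

8 fewer payments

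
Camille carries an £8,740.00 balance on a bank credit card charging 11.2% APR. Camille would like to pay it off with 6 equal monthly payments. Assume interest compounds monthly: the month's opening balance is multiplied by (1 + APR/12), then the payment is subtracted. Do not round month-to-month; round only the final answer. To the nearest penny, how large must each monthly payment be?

£1,504.62

Monthly rate r = 11.2%/12 = 0.933333% = 0.00933333.
Level-payment amortization: P = B₀·r / (1 − (1+r)^(−n)) = 8740.00·0.00933333 / (1 − 1.00933^(−6)).
Denominator 1 − (1+r)^(−6) = 0.0542152582.
P = 81.5733 / 0.0542152582 ≈ 1504.62.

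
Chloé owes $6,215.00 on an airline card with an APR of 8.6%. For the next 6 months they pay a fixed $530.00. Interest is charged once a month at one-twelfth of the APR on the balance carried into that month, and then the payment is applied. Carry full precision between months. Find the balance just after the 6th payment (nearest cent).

$3,249.56

Monthly rate r = 8.6%/12 = 0.716667% = 0.00716667.
Each month: B ← B·(1+r) − $530.00.
Month 1: interest $44.54; balance after payment $5,729.54.
Month 2: interest $41.06; balance after payment $5,240.60.
Month 3: interest $37.56; balance after payment $4,748.16.
Month 4: interest $34.03; balance after payment $4,252.19.
Month 5: interest $30.47; balance after payment $3,752.66.
Month 6: interest $26.89; balance after payment $3,249.56.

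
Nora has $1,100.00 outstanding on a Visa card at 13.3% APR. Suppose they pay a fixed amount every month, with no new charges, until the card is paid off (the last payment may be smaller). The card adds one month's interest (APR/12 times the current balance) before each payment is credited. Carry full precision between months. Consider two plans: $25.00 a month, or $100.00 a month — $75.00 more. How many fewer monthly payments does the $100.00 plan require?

Monthly rate r = 13.3%/12 = 1.10833% = 0.0110833.
At $25.00/mo: n = ⌈−ln(1 − rB₀/P)/ln(1+r)⌉ = 61 payments (last $16.90); total interest = total paid − $1,100.00 = $416.90.
At $100.00/mo: 12 payments (last $79.63); total interest $79.63.
Payments saved = 61 − 12 = 49.

49 fewer payments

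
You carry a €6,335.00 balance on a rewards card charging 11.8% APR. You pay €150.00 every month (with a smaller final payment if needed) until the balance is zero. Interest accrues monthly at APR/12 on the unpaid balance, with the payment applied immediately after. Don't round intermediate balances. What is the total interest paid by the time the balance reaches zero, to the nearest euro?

Monthly rate r = 11.8%/12 = 0.983333% = 0.00983333.
Payoff takes n = ⌈−ln(1 − rB₀/P)/ln(1+r)⌉ = ⌈54.842⌉ = 55 payments; the last is €126.42.
Total paid = 54·€150.00 + €126.42 = €8,226.42.
Total interest = total paid − principal = €8,226.42 − €6,335.00 = €1,891.42.

€1,891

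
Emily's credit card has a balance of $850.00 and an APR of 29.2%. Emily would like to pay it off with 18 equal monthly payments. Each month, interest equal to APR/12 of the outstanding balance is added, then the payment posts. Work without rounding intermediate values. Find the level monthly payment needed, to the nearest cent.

Monthly rate r = 29.2%/12 = 2.43333% = 0.0243333.
Level-payment amortization: P = B₀·r / (1 − (1+r)^(−n)) = 850.00·0.0243333 / (1 − 1.02433^(−18)).
Denominator 1 − (1+r)^(−18) = 0.351281176.
P = 20.6833 / 0.351281176 ≈ 58.88.

$58.88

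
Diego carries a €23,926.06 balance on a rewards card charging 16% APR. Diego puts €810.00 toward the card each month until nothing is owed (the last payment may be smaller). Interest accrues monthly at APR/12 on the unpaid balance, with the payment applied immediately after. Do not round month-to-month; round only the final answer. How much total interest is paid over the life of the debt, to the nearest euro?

€6,690

Monthly rate r = 16%/12 = 1.33333% = 0.0133333.
Payoff takes n = ⌈−ln(1 − rB₀/P)/ln(1+r)⌉ = ⌈37.796⌉ = 38 payments; the last is €645.77.
Total paid = 37·€810.00 + €645.77 = €30,615.77.
Total interest = total paid − principal = €30,615.77 − €23,926.06 = €6,689.71.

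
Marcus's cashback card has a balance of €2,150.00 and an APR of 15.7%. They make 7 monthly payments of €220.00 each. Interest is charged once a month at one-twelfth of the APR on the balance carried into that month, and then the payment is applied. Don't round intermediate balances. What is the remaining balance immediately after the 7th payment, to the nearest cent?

€753.02

Monthly rate r = 15.7%/12 = 1.30833% = 0.0130833.
Each month: B ← B·(1+r) − €220.00.
Month 1: interest €28.13; balance after payment €1,958.13.
Month 2: interest €25.62; balance after payment €1,763.75.
Month 3: interest €23.08; balance after payment €1,566.82.
Month 4: interest €20.50; balance after payment €1,367.32.
Month 5: interest €17.89; balance after payment €1,165.21.
Month 6: interest €15.24; balance after payment €960.46.
Month 7: interest €12.57; balance after payment €753.02.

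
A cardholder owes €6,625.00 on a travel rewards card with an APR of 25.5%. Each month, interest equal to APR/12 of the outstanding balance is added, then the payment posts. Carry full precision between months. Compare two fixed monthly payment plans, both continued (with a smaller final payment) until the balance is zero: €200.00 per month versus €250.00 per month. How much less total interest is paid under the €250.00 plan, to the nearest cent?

Monthly rate r = 25.5%/12 = 2.125% = 0.02125.
At €200.00/mo: n = ⌈−ln(1 − rB₀/P)/ln(1+r)⌉ = 58 payments (last €176.36); total interest = total paid − €6,625.00 = €4,951.36.
At €250.00/mo: 40 payments (last €96.22); total interest €3,221.22.
Interest saved = €4,951.36 − €3,221.22 = €1,730.14.

€1,730.14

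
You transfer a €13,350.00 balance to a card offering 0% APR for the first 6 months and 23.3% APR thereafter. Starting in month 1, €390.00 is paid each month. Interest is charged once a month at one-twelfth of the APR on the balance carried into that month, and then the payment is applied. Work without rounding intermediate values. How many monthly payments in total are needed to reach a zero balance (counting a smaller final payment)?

48 payments

Promo months 1–6 at r₀ = 0%/12 = 0; months 7+ at r₁ = 23.3%/12 = 0.0194167.
After month 6 (no interest yet): B = €13,350.00 − 6·€390.00 = €11,010.00.
Then at r₁ with €390.00/mo: n₂ = −ln(1 − r₁·B/P)/ln(1+r₁) ≈ 41.31 → 42 more payments.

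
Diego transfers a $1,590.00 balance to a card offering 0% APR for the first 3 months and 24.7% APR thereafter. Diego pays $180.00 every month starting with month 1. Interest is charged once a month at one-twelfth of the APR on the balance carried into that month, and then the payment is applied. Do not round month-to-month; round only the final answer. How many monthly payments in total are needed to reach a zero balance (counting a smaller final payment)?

Promo months 1–3 at r₀ = 0%/12 = 0; months 4+ at r₁ = 24.7%/12 = 0.0205833.
After month 3 (no interest yet): B = $1,590.00 − 3·$180.00 = $1,050.00.
Then at r₁ with $180.00/mo: n₂ = −ln(1 − r₁·B/P)/ln(1+r₁) ≈ 6.28 → 7 more payments.

10 payments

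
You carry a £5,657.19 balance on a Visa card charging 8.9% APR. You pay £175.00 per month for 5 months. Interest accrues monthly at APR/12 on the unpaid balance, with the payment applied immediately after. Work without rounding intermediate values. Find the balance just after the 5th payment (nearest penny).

£4,982.04

Monthly rate r = 8.9%/12 = 0.741667% = 0.00741667.
Each month: B ← B·(1+r) − £175.00.
Month 1: interest £41.96; balance after payment £5,524.15.
Month 2: interest £40.97; balance after payment £5,390.12.
Month 3: interest £39.98; balance after payment £5,255.09.
Month 4: interest £38.98; balance after payment £5,119.07.
Month 5: interest £37.97; balance after payment £4,982.04.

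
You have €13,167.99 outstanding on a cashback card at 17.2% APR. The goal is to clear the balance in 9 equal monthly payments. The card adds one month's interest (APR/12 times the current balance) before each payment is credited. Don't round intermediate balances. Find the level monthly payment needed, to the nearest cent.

Monthly rate r = 17.2%/12 = 1.43333% = 0.0143333.
Level-payment amortization: P = B₀·r / (1 − (1+r)^(−n)) = 13167.99·0.0143333 / (1 − 1.01433^(−9)).
Denominator 1 − (1+r)^(−9) = 0.120220737.
P = 188.741 / 0.120220737 ≈ 1569.96.

€1,569.96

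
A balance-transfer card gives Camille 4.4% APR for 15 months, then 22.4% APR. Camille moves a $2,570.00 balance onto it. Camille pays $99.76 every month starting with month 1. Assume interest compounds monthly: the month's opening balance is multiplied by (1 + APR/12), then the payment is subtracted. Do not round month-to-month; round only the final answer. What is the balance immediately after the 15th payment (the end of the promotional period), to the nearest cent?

Promo months 1–15 at r₀ = 4.4%/12 = 0.00366667; months 16+ at r₁ = 22.4%/12 = 0.0186667.
After month 15: iterate B ← B·(1+r₀) − $99.76 for 15 months → $1,179.61.

$1,179.61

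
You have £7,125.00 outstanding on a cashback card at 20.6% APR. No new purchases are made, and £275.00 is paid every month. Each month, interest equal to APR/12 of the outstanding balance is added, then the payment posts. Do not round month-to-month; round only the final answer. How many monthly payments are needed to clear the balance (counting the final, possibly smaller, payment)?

35 payments

Monthly rate r = 20.6%/12 = 1.71667% = 0.0171667.
Recurrence: B ← B·(1+r) − £275.00.
Month 1: interest £122.31; balance after payment £6,972.31.
Month 2: interest £119.69; balance after payment £6,817.00.
Closed form: n = −ln(1 − rB₀/P)/ln(1+r) = −ln(0.55523)/ln(1.01717) ≈ 34.568, so the balance reaches zero during payment 35.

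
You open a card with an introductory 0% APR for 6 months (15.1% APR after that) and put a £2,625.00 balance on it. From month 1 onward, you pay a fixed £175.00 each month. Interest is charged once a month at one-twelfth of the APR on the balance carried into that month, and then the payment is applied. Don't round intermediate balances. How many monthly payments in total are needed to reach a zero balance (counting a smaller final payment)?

16 months

Promo months 1–6 at r₀ = 0%/12 = 0; months 7+ at r₁ = 15.1%/12 = 0.0125833.
After month 6 (no interest yet): B = £2,625.00 − 6·£175.00 = £1,575.00.
Then at r₁ with £175.00/mo: n₂ = −ln(1 − r₁·B/P)/ln(1+r₁) ≈ 9.61 → 10 more payments.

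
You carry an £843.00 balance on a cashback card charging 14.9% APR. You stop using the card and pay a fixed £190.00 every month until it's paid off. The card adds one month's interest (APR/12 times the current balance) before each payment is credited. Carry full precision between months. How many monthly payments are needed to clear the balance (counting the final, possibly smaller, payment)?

Monthly rate r = 14.9%/12 = 1.24167% = 0.0124167.
Recurrence: B ← B·(1+r) − £190.00.
Month 1: interest £10.47; balance after payment £663.47.
Month 2: interest £8.24; balance after payment £481.71.
Month 3: interest £5.98; balance after payment £297.69.
Month 4: interest £3.70; balance after payment £111.38.
Month 5: interest £1.38; balance after payment £0.00.

5 payments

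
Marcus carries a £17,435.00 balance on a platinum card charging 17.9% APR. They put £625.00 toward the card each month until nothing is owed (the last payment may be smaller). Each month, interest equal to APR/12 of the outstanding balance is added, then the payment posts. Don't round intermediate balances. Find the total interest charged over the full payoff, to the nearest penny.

Monthly rate r = 17.9%/12 = 1.49167% = 0.0149167.
Payoff takes n = ⌈−ln(1 − rB₀/P)/ln(1+r)⌉ = ⌈36.339⌉ = 37 payments; the last is £212.83.
Total paid = 36·£625.00 + £212.83 = £22,712.83.
Total interest = total paid − principal = £22,712.83 − £17,435.00 = £5,277.83.

£5,277.83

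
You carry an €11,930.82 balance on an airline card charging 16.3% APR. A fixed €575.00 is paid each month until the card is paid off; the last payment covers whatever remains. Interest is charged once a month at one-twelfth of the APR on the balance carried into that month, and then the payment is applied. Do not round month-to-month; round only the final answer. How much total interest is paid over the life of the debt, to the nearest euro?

€2,180

Monthly rate r = 16.3%/12 = 1.35833% = 0.0135833.
Payoff takes n = ⌈−ln(1 − rB₀/P)/ln(1+r)⌉ = ⌈24.538⌉ = 25 payments; the last is €310.49.
Total paid = 24·€575.00 + €310.49 = €14,110.49.
Total interest = total paid − principal = €14,110.49 − €11,930.82 = €2,179.67.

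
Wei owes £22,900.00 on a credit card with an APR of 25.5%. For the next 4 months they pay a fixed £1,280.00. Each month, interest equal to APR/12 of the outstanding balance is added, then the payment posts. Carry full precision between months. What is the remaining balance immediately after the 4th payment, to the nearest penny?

Monthly rate r = 25.5%/12 = 2.125% = 0.02125.
Each month: B ← B·(1+r) − £1,280.00.
Month 1: interest £486.63; balance after payment £22,106.62.
Month 2: interest £469.77; balance after payment £21,296.39.
Month 3: interest £452.55; balance after payment £20,468.94.
Month 4: interest £434.96; balance after payment £19,623.90.

£19,623.90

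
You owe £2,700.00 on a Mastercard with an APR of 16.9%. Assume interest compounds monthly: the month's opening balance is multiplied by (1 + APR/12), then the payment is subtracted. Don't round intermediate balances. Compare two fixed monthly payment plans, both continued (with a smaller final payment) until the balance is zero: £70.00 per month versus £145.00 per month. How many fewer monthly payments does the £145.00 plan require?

Monthly rate r = 16.9%/12 = 1.40833% = 0.0140833.
At £70.00/mo: n = ⌈−ln(1 − rB₀/P)/ln(1+r)⌉ = 57 payments (last £1.90); total interest = total paid − £2,700.00 = £1,221.90.
At £145.00/mo: 22 payments (last £108.56); total interest £453.56.
Payments saved = 57 − 22 = 35.

35 fewer payments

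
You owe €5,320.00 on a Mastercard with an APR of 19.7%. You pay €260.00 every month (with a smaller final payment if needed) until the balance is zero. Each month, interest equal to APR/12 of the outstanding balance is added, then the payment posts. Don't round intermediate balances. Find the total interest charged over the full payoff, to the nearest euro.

€1,216

Monthly rate r = 19.7%/12 = 1.64167% = 0.0164167.
Payoff takes n = ⌈−ln(1 − rB₀/P)/ln(1+r)⌉ = ⌈25.138⌉ = 26 payments; the last is €36.24.
Total paid = 25·€260.00 + €36.24 = €6,536.24.
Total interest = total paid − principal = €6,536.24 − €5,320.00 = €1,216.24.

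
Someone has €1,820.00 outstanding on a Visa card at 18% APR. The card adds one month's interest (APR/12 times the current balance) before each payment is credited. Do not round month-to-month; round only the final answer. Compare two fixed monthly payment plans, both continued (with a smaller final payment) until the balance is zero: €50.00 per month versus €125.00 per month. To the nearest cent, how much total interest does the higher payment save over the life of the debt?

Monthly rate r = 18%/12 = 1.5% = 0.015.
At €50.00/mo: n = ⌈−ln(1 − rB₀/P)/ln(1+r)⌉ = 54 payments (last €1.90); total interest = total paid − €1,820.00 = €831.90.
At €125.00/mo: 17 payments (last €69.03); total interest €249.03.
Interest saved = €831.90 − €249.03 = €582.87.

€582.87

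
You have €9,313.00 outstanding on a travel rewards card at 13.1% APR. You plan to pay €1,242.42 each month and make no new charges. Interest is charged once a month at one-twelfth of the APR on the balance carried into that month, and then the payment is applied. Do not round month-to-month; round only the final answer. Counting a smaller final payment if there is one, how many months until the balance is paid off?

8 months

Monthly rate r = 13.1%/12 = 1.09167% = 0.0109167.
Recurrence: B ← B·(1+r) − €1,242.42.
Month 1: interest €101.67; balance after payment €8,172.25.
Month 2: interest €89.21; balance after payment €7,019.04.
Closed form: n = −ln(1 − rB₀/P)/ln(1+r) = −ln(0.91817)/ln(1.01092) ≈ 7.863, so the balance reaches zero during payment 8.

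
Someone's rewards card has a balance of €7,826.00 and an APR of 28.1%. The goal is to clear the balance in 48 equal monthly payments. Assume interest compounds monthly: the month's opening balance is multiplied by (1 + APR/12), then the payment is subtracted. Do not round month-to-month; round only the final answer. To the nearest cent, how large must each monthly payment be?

€273.20

Monthly rate r = 28.1%/12 = 2.34167% = 0.0234167.
Level-payment amortization: P = B₀·r / (1 − (1+r)^(−n)) = 7826.00·0.0234167 / (1 − 1.02342^(−48)).
Denominator 1 − (1+r)^(−48) = 0.670784174.
P = 183.259 / 0.670784174 ≈ 273.20.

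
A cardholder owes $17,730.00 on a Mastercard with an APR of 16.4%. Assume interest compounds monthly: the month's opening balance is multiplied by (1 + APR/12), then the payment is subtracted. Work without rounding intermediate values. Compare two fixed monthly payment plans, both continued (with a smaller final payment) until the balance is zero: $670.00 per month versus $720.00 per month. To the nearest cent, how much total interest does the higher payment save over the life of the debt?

$392.89

Monthly rate r = 16.4%/12 = 1.36667% = 0.0136667.
At $670.00/mo: n = ⌈−ln(1 − rB₀/P)/ln(1+r)⌉ = 34 payments (last $46.35); total interest = total paid − $17,730.00 = $4,426.35.
At $720.00/mo: 31 payments (last $163.46); total interest $4,033.46.
Interest saved = $4,426.35 − $4,033.46 = $392.89.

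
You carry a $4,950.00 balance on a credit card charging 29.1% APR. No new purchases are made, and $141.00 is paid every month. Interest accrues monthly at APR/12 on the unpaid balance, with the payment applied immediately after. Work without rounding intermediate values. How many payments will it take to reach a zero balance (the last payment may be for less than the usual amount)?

80 months

Monthly rate r = 29.1%/12 = 2.425% = 0.02425.
Recurrence: B ← B·(1+r) − $141.00.
Month 1: interest $120.04; balance after payment $4,929.04.
Month 2: interest $119.53; balance after payment $4,907.57.
Closed form: n = −ln(1 − rB₀/P)/ln(1+r) = −ln(0.14867)/ln(1.02425) ≈ 79.548, so the balance reaches zero during payment 80.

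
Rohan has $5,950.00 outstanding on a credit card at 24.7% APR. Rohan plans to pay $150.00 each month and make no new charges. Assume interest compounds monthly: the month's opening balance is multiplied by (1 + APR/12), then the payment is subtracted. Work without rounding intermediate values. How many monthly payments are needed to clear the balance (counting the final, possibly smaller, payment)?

Monthly rate r = 24.7%/12 = 2.05833% = 0.0205833.
Recurrence: B ← B·(1+r) − $150.00.
Month 1: interest $122.47; balance after payment $5,922.47.
Month 2: interest $121.90; balance after payment $5,894.38.
Closed form: n = −ln(1 − rB₀/P)/ln(1+r) = −ln(0.18353)/ln(1.02058) ≈ 83.212, so the balance reaches zero during payment 84.

84 payments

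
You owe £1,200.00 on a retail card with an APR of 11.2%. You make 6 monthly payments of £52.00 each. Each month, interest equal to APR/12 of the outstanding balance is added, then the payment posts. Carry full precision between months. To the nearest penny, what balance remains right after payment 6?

£949.42

Monthly rate r = 11.2%/12 = 0.933333% = 0.00933333.
Each month: B ← B·(1+r) − £52.00.
Month 1: interest £11.20; balance after payment £1,159.20.
Month 2: interest £10.82; balance after payment £1,118.02.
Month 3: interest £10.43; balance after payment £1,076.45.
Month 4: interest £10.05; balance after payment £1,034.50.
Month 5: interest £9.66; balance after payment £992.16.
Month 6: interest £9.26; balance after payment £949.42.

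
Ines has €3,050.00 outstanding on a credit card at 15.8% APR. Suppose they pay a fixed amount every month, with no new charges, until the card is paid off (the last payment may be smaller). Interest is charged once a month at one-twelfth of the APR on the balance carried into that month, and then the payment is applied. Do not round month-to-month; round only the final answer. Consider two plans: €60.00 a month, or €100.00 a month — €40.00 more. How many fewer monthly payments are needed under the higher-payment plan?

Monthly rate r = 15.8%/12 = 1.31667% = 0.0131667.
At €60.00/mo: n = ⌈−ln(1 − rB₀/P)/ln(1+r)⌉ = 85 payments (last €35.77); total interest = total paid − €3,050.00 = €2,025.77.
At €100.00/mo: 40 payments (last €25.50); total interest €875.50.
Payments saved = 85 − 40 = 45.

45 fewer payments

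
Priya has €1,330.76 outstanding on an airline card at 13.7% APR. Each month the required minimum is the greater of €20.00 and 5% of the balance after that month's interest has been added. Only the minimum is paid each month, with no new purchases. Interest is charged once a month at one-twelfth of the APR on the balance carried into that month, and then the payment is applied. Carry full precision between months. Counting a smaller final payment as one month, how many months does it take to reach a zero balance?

Monthly rate r = 13.7%/12 = 1.14167% = 0.0114167.
While 5% of the post-interest balance exceeds €20.00, each month B ← (B·(1+r))·(1 − 0.05), i.e. B shrinks by the factor (1+r)·0.95 = 0.96085.
This holds for months 1–31. Entering month 32 the balance is €385.80; 5% of the post-interest balance is now below €20.00, so the flat €20.00 minimum applies from here.
From month 32 a fixed €20.00 at rate r clears €385.80 in 22 more payments. Total: 31 + 22 = 53 months.

53 months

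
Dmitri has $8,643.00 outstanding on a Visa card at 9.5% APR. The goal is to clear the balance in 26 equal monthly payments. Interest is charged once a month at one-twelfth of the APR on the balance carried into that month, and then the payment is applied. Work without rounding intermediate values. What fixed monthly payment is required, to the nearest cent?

$369.12

Monthly rate r = 9.5%/12 = 0.791667% = 0.00791667.
Level-payment amortization: P = B₀·r / (1 − (1+r)^(−n)) = 8643.00·0.00791667 / (1 − 1.00792^(−26)).
Denominator 1 − (1+r)^(−26) = 0.185371299.
P = 68.4238 / 0.185371299 ≈ 369.12.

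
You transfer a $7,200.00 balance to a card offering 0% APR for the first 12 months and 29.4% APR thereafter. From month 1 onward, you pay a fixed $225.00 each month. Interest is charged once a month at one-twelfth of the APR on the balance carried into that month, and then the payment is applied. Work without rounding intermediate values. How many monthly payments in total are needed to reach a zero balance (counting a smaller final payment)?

40 months

Promo months 1–12 at r₀ = 0%/12 = 0; months 13+ at r₁ = 29.4%/12 = 0.0245.
After month 12 (no interest yet): B = $7,200.00 − 12·$225.00 = $4,500.00.
Then at r₁ with $225.00/mo: n₂ = −ln(1 − r₁·B/P)/ln(1+r₁) ≈ 27.82 → 28 more payments.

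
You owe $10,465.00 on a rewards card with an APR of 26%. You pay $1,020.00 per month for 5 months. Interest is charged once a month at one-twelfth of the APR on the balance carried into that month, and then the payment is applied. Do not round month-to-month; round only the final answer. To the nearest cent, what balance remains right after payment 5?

$6,323.07

Monthly rate r = 26%/12 = 2.16667% = 0.0216667.
Each month: B ← B·(1+r) − $1,020.00.
Month 1: interest $226.74; balance after payment $9,671.74.
Month 2: interest $209.55; balance after payment $8,861.30.
Month 3: interest $191.99; balance after payment $8,033.29.
Month 4: interest $174.05; balance after payment $7,187.35.
Month 5: interest $155.73; balance after payment $6,323.07.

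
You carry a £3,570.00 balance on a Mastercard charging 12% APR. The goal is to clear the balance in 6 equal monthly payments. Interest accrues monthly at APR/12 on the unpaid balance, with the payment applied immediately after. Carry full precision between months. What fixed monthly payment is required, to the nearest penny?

£616.00

Monthly rate r = 12%/12 = 1% = 0.01.
Level-payment amortization: P = B₀·r / (1 − (1+r)^(−n)) = 3570.00·0.01 / (1 − 1.01^(−6)).
Denominator 1 − (1+r)^(−6) = 0.0579547647.
P = 35.7 / 0.0579547647 ≈ 616.00.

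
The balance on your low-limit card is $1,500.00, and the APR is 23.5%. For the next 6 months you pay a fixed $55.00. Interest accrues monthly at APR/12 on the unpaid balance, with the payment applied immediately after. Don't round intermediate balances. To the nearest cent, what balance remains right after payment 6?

$1,338.52

Monthly rate r = 23.5%/12 = 1.95833% = 0.0195833.
Each month: B ← B·(1+r) − $55.00.
Month 1: interest $29.38; balance after payment $1,474.38.
Month 2: interest $28.87; balance after payment $1,448.25.
Month 3: interest $28.36; balance after payment $1,421.61.
Month 4: interest $27.84; balance after payment $1,394.45.
Month 5: interest $27.31; balance after payment $1,366.76.
Month 6: interest $26.77; balance after payment $1,338.52.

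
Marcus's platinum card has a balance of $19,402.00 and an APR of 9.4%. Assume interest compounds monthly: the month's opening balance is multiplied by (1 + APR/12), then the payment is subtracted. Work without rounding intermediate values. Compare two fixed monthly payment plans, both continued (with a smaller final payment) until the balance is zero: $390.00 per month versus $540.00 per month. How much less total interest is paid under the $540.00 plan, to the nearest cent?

$1,807.23

Monthly rate r = 9.4%/12 = 0.783333% = 0.00783333.
At $390.00/mo: n = ⌈−ln(1 − rB₀/P)/ln(1+r)⌉ = 64 payments (last $111.50); total interest = total paid − $19,402.00 = $5,279.50.
At $540.00/mo: 43 payments (last $194.27); total interest $3,472.27.
Interest saved = $5,279.50 − $3,472.27 = $1,807.23.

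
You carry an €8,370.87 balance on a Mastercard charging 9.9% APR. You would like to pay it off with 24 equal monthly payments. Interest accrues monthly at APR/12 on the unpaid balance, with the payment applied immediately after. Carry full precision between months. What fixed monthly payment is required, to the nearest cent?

€385.89

Monthly rate r = 9.9%/12 = 0.825% = 0.00825.
Level-payment amortization: P = B₀·r / (1 − (1+r)^(−n)) = 8370.87·0.00825 / (1 − 1.00825^(−24)).
Denominator 1 − (1+r)^(−24) = 0.178963502.
P = 69.0597 / 0.178963502 ≈ 385.89.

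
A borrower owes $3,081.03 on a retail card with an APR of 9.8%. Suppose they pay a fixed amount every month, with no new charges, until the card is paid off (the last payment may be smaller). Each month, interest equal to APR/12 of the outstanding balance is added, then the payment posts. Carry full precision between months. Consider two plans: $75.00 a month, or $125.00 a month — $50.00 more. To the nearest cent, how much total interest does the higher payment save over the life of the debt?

Monthly rate r = 9.8%/12 = 0.816667% = 0.00816667.
At $75.00/mo: n = ⌈−ln(1 − rB₀/P)/ln(1+r)⌉ = 51 payments (last $18.78); total interest = total paid − $3,081.03 = $687.75.
At $125.00/mo: 28 payments (last $79.39); total interest $373.36.
Interest saved = $687.75 − $373.36 = $314.39.

$314.39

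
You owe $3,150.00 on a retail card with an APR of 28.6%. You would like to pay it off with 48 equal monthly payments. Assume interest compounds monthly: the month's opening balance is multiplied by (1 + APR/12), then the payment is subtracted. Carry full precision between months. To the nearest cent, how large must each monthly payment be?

Monthly rate r = 28.6%/12 = 2.38333% = 0.0238333.
Level-payment amortization: P = B₀·r / (1 − (1+r)^(−n)) = 3150.00·0.0238333 / (1 − 1.02383^(−48)).
Denominator 1 − (1+r)^(−48) = 0.677154094.
P = 75.075 / 0.677154094 ≈ 110.87.

$110.87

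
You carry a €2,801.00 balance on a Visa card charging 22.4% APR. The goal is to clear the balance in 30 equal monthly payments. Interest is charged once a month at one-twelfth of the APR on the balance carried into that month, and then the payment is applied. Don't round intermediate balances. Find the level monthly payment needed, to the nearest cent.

€122.78

Monthly rate r = 22.4%/12 = 1.86667% = 0.0186667.
Level-payment amortization: P = B₀·r / (1 − (1+r)^(−n)) = 2801.00·0.0186667 / (1 − 1.01867^(−30)).
Denominator 1 − (1+r)^(−30) = 0.425834432.
P = 52.2853 / 0.425834432 ≈ 122.78.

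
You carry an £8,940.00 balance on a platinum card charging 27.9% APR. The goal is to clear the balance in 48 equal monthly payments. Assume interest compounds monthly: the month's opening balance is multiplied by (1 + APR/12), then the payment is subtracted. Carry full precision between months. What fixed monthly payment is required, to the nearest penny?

Monthly rate r = 27.9%/12 = 2.325% = 0.02325.
Level-payment amortization: P = B₀·r / (1 − (1+r)^(−n)) = 8940.00·0.02325 / (1 − 1.02325^(−48)).
Denominator 1 − (1+r)^(−48) = 0.668200413.
P = 207.855 / 0.668200413 ≈ 311.07.

£311.07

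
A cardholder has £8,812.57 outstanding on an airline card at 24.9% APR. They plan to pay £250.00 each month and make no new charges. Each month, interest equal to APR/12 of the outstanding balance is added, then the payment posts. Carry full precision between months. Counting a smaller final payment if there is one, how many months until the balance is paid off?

65 payments

Monthly rate r = 24.9%/12 = 2.075% = 0.02075.
Recurrence: B ← B·(1+r) − £250.00.
Month 1: interest £182.86; balance after payment £8,745.43.
Month 2: interest £181.47; balance after payment £8,676.90.
Closed form: n = −ln(1 − rB₀/P)/ln(1+r) = −ln(0.26856)/ln(1.02075) ≈ 64.014, so the balance reaches zero during payment 65.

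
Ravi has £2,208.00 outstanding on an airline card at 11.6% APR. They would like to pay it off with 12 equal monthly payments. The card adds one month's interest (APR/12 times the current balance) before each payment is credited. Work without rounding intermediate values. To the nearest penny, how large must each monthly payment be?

Monthly rate r = 11.6%/12 = 0.966667% = 0.00966667.
Level-payment amortization: P = B₀·r / (1 − (1+r)^(−n)) = 2208.00·0.00966667 / (1 − 1.00967^(−12)).
Denominator 1 − (1+r)^(−12) = 0.109028573.
P = 21.344 / 0.109028573 ≈ 195.77.

£195.77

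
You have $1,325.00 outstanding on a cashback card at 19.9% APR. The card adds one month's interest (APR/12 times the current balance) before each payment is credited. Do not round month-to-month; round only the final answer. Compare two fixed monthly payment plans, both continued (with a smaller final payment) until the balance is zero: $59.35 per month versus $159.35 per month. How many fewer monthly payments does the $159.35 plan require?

19 fewer payments

Monthly rate r = 19.9%/12 = 1.65833% = 0.0165833.
At $59.35/mo: n = ⌈−ln(1 − rB₀/P)/ln(1+r)⌉ = 29 payments (last $6.79); total interest = total paid − $1,325.00 = $343.59.
At $159.35/mo: 10 payments (last $3.39); total interest $112.54.
Payments saved = 29 − 10 = 19.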